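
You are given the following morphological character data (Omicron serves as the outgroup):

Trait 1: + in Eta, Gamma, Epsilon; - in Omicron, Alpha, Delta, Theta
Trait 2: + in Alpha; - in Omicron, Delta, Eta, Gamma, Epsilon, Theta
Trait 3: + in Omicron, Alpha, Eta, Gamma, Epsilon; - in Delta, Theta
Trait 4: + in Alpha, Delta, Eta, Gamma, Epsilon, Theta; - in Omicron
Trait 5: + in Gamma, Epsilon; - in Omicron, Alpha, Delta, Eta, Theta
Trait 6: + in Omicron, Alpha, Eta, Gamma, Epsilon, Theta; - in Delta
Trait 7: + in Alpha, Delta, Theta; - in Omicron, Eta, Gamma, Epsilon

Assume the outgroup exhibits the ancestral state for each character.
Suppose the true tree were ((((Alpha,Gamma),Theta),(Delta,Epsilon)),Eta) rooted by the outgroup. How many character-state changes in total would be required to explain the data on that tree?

Map each character onto ((((Alpha,Gamma),Theta),(Delta,Epsilon)),Eta) (rooted by Omicron) and count the minimum state changes it requires (Fitch parsimony):
Trait 1: 3; Trait 2: 1; Trait 3: 2; Trait 4: 1; Trait 5: 2; Trait 6: 1; Trait 7: 3.
Total tree length = 13.

13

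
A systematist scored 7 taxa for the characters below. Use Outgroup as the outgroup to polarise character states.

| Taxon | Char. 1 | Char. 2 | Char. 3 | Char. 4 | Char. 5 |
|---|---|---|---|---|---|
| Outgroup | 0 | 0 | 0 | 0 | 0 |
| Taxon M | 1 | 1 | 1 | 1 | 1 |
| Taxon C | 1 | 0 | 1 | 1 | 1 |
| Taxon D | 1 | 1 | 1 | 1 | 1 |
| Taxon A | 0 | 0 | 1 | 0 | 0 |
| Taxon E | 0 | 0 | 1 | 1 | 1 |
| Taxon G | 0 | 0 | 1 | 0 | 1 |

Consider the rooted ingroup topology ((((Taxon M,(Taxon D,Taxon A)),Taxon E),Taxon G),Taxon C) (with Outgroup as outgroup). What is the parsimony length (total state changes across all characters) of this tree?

Map each character onto ((((Taxon M,(Taxon D,Taxon A)),Taxon E),Taxon G),Taxon C) (rooted by Outgroup) and count the minimum state changes it requires (Fitch parsimony):
Char. 1: 3; Char. 2: 2; Char. 3: 1; Char. 4: 3; Char. 5: 2.
Total tree length = 11.

11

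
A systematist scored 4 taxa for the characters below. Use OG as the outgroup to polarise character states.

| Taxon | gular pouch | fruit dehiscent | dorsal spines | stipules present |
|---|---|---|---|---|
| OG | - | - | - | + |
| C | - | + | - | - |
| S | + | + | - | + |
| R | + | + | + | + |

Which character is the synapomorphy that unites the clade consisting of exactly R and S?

gular pouch

Character polarity is set by the outgroup: the derived state is whichever differs from the outgroup's state, so for stipules present the derived state is '-', and for the remaining characters it is '+'.
gular pouch (derived state '+') is shared by R and S — a synapomorphy uniting that clade.
All ingroup taxa share the derived state '+' for fruit dehiscent; it defines the ingroup but does not resolve relationships within it.
dorsal spines (derived state '+') is unique to R (autapomorphy; uninformative for grouping).
stipules present: derived state '-' in C only — an autapomorphy, so it tells us nothing about relationships among taxa.
Most parsimonious ingroup topology: (C,(S,R)).
The clade {R, S} is supported by gular pouch: its derived state '+' occurs in exactly those taxa and in no other taxon (including the outgroup).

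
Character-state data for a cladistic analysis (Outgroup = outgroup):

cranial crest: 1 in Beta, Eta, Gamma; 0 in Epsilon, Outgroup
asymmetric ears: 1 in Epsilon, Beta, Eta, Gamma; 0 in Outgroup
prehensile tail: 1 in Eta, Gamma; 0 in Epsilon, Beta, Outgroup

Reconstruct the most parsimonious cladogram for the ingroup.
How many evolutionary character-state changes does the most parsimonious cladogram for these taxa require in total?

3

The outgroup has state '0' for every character, so '1' is the derived state throughout.
cranial crest (derived state '1') is shared by Beta, Eta, and Gamma — a synapomorphy uniting that clade.
asymmetric ears (derived state '1') is shared by all ingroup taxa — unites the whole ingroup.
prehensile tail (derived state '1') is shared by Eta and Gamma — a synapomorphy uniting that clade.
Most parsimonious ingroup topology: ((Beta,(Gamma,Eta)),Epsilon).
Changes per character on this tree: cranial crest: 1; asymmetric ears: 1; prehensile tail: 1.
Total = 3.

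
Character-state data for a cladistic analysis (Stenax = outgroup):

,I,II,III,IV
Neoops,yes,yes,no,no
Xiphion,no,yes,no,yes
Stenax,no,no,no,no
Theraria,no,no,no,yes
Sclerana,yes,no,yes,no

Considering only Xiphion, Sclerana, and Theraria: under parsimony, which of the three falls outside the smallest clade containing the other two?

The outgroup has state 'no' for every character, so 'yes' is the derived state throughout.
I: derived state 'yes' in Neoops and Sclerana only — synapomorphy for {Neoops, Sclerana}.
II groups Neoops and Xiphion, which is incompatible with the clades supported by the remaining characters; treating it as convergent (homoplasy) costs fewer steps than any alternative tree.
III: derived state 'yes' in Sclerana only — an autapomorphy, so it tells us nothing about relationships among taxa.
IV (derived state 'yes') is shared by Theraria and Xiphion — a synapomorphy uniting that clade.
Most parsimonious ingroup topology: ((Xiphion,Theraria),(Neoops,Sclerana)).
Theraria and Xiphion share a more recent common ancestor with each other than either does with Sclerana, so Sclerana is the least closely related of the three.

Sclerana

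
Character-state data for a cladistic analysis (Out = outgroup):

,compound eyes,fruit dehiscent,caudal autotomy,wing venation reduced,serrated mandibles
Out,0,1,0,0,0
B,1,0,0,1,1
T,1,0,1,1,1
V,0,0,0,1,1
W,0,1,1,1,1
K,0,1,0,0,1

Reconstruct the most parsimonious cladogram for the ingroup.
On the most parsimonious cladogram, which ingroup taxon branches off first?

K

Character polarity is set by the outgroup: the derived state is whichever differs from the outgroup's state, so for fruit dehiscent the derived state is '0', and for the remaining characters it is '1'.
compound eyes (derived state '1') is shared by B and T — a synapomorphy uniting that clade.
Only B, T, and V show the derived state '0' for fruit dehiscent, supporting them as a clade.
caudal autotomy (state '1') occurs in T and W but conflicts with the nesting implied by the other characters — most parsimoniously interpreted as homoplasy.
Only B, T, V, and W show the derived state '1' for wing venation reduced, supporting them as a clade.
serrated mandibles (derived state '1') is shared by all ingroup taxa — unites the whole ingroup.
Most parsimonious ingroup topology: ((((B,T),V),W),K).
K is sister to the clade containing all other ingroup taxa, so it is the earliest-diverging (most basal) ingroup lineage.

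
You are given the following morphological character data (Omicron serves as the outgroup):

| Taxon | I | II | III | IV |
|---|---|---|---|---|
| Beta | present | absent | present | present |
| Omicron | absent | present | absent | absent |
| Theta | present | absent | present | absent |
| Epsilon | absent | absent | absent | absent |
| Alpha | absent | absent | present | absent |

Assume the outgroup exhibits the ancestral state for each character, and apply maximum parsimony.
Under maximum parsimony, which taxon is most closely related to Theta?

Character polarity is set by the outgroup: the derived state is whichever differs from the outgroup's state, so for II the derived state is 'absent', and for the remaining characters it is 'present'.
I: derived state 'present' in Beta and Theta only — synapomorphy for {Beta, Theta}.
II (derived state 'absent') is shared by all ingroup taxa — unites the whole ingroup.
Only Alpha, Beta, and Theta show the derived state 'present' for III, supporting them as a clade.
IV (derived state 'present') is unique to Beta (autapomorphy; uninformative for grouping).
Most parsimonious ingroup topology: (((Beta,Theta),Alpha),Epsilon).
Theta and Beta form a cherry on this tree, so they are sister taxa.

Beta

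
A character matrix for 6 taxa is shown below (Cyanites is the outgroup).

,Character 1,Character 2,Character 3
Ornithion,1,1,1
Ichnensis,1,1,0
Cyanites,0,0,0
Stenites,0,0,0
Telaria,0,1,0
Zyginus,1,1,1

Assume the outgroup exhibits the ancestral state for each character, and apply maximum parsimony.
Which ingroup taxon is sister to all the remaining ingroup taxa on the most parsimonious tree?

The outgroup has state '0' for every character, so '1' is the derived state throughout.
Character 1 (derived state '1') is shared by Ichnensis, Ornithion, and Zyginus — a synapomorphy uniting that clade.
Character 2: derived state '1' in Ichnensis, Ornithion, Telaria, and Zyginus only — synapomorphy for {Ichnensis, Ornithion, Telaria, Zyginus}.
Character 3 (derived state '1') is shared by Ornithion and Zyginus — a synapomorphy uniting that clade.
Most parsimonious ingroup topology: ((Telaria,(Ichnensis,(Ornithion,Zyginus))),Stenites).
Stenites is sister to the clade containing all other ingroup taxa, so it is the earliest-diverging (most basal) ingroup lineage.

Stenites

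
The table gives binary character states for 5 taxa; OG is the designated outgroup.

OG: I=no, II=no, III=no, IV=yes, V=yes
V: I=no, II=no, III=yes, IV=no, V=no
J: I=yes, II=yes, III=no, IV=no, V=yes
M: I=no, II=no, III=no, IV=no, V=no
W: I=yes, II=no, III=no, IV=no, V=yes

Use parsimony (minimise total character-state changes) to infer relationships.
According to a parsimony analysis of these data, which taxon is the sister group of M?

V

Character polarity is set by the outgroup: the derived state is whichever differs from the outgroup's state, so for IV, V the derived state is 'no', and for the remaining characters it is 'yes'.
I: derived state 'yes' in J and W only — synapomorphy for {J, W}.
II (derived state 'yes') is unique to J (autapomorphy; uninformative for grouping).
III (derived state 'yes') is unique to V (autapomorphy; uninformative for grouping).
All ingroup taxa share the derived state 'no' for IV; it defines the ingroup but does not resolve relationships within it.
Only M and V show the derived state 'no' for V, supporting them as a clade.
Most parsimonious ingroup topology: ((V,M),(J,W)).
M and V form a cherry on this tree, so they are sister taxa.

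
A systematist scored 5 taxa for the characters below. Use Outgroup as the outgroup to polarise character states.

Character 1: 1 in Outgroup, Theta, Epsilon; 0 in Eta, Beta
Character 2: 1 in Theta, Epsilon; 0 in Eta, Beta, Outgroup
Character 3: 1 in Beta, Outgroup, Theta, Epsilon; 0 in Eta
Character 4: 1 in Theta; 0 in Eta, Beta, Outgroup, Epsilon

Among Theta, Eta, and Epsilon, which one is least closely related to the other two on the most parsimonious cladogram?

Character polarity is set by the outgroup: the derived state is whichever differs from the outgroup's state, so for Character 1, Character 3 the derived state is '0', and for the remaining characters it is '1'.
Character 1 (derived state '0') is shared by Beta and Eta — a synapomorphy uniting that clade.
Character 2: derived state '1' in Epsilon and Theta only — synapomorphy for {Epsilon, Theta}.
Character 3 (derived state '0') is unique to Eta (autapomorphy; uninformative for grouping).
Character 4 (derived state '1') is unique to Theta (autapomorphy; uninformative for grouping).
Most parsimonious ingroup topology: ((Eta,Beta),(Theta,Epsilon)).
Theta and Epsilon share a more recent common ancestor with each other than either does with Eta, so Eta is the least closely related of the three.

Eta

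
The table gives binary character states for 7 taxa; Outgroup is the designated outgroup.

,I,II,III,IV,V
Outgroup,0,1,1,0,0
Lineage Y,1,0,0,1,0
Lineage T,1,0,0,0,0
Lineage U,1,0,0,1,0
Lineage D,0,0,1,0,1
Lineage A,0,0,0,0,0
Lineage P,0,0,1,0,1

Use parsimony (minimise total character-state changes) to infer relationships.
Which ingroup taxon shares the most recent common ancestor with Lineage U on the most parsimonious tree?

Character polarity is set by the outgroup: the derived state is whichever differs from the outgroup's state, so for II, III the derived state is '0', and for the remaining characters it is '1'.
I (derived state '1') is shared by Lineage T, Lineage U, and Lineage Y — a synapomorphy uniting that clade.
II (derived state '0') is shared by all ingroup taxa — unites the whole ingroup.
III: derived state '0' in Lineage A, Lineage T, Lineage U, and Lineage Y only — synapomorphy for {Lineage A, Lineage T, Lineage U, Lineage Y}.
IV (derived state '1') is shared by Lineage U and Lineage Y — a synapomorphy uniting that clade.
V (derived state '1') is shared by Lineage D and Lineage P — a synapomorphy uniting that clade.
Most parsimonious ingroup topology: ((((Lineage Y,Lineage U),Lineage T),Lineage A),(Lineage D,Lineage P)).
Lineage U and Lineage Y form a cherry on this tree, so they are sister taxa.

Lineage Y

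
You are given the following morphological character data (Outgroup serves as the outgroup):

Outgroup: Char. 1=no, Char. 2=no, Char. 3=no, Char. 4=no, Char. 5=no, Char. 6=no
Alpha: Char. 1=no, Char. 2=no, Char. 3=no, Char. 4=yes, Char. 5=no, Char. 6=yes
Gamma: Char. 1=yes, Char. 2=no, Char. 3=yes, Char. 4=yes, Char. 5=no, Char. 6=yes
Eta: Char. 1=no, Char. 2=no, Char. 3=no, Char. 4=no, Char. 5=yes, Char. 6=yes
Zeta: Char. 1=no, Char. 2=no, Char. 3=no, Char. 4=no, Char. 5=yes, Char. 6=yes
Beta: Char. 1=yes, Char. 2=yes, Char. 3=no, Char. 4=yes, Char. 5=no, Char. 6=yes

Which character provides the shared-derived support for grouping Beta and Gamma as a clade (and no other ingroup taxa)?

The outgroup has state 'no' for every character, so 'yes' is the derived state throughout.
Char. 1: derived state 'yes' in Beta and Gamma only — synapomorphy for {Beta, Gamma}.
Char. 2 (derived state 'yes') is unique to Beta (autapomorphy; uninformative for grouping).
Char. 3: derived state 'yes' in Gamma only — an autapomorphy, so it tells us nothing about relationships among taxa.
Only Alpha, Beta, and Gamma show the derived state 'yes' for Char. 4, supporting them as a clade.
Char. 5 (derived state 'yes') is shared by Eta and Zeta — a synapomorphy uniting that clade.
All ingroup taxa share the derived state 'yes' for Char. 6; it defines the ingroup but does not resolve relationships within it.
Most parsimonious ingroup topology: ((Alpha,(Gamma,Beta)),(Eta,Zeta)).
The clade {Beta, Gamma} is supported by Char. 1: its derived state 'yes' occurs in exactly those taxa and in no other taxon (including the outgroup).

Char. 1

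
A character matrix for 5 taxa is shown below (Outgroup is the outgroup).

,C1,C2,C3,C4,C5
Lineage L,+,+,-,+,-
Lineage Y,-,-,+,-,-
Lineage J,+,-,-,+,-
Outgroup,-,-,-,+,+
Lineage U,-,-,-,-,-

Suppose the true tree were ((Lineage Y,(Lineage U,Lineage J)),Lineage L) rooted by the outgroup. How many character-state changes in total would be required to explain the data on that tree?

Map each character onto ((Lineage Y,(Lineage U,Lineage J)),Lineage L) (rooted by Outgroup) and count the minimum state changes it requires (Fitch parsimony):
C1: 2; C2: 1; C3: 1; C4: 2; C5: 1.
Total tree length = 7.

7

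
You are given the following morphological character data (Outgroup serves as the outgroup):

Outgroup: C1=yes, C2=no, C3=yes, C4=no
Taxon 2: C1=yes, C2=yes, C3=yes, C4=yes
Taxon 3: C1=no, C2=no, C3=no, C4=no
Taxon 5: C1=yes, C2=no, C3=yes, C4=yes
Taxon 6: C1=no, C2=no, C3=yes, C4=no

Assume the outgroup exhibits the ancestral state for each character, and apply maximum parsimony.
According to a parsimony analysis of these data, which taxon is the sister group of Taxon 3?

Taxon 6

Character polarity is set by the outgroup: the derived state is whichever differs from the outgroup's state, so for C1, C3 the derived state is 'no', and for the remaining characters it is 'yes'.
Only Taxon 3 and Taxon 6 show the derived state 'no' for C1, supporting them as a clade.
C2: derived state 'yes' in Taxon 2 only — an autapomorphy, so it tells us nothing about relationships among taxa.
C3 (derived state 'no') is unique to Taxon 3 (autapomorphy; uninformative for grouping).
C4 (derived state 'yes') is shared by Taxon 2 and Taxon 5 — a synapomorphy uniting that clade.
Most parsimonious ingroup topology: ((Taxon 2,Taxon 5),(Taxon 3,Taxon 6)).
Taxon 3 and Taxon 6 form a cherry on this tree, so they are sister taxa.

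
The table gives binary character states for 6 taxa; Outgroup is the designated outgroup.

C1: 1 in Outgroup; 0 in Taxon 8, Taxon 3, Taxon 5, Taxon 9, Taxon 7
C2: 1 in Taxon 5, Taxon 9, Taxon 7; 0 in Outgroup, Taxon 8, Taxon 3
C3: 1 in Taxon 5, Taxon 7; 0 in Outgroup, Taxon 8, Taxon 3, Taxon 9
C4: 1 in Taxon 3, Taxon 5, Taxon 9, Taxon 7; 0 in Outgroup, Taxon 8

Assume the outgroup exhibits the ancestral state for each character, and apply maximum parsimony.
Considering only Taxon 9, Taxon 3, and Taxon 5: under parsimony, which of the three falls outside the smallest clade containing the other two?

Character polarity is set by the outgroup: the derived state is whichever differs from the outgroup's state, so for C1 the derived state is '0', and for the remaining characters it is '1'.
All ingroup taxa share the derived state '0' for C1; it defines the ingroup but does not resolve relationships within it.
C2 (derived state '1') is shared by Taxon 5, Taxon 7, and Taxon 9 — a synapomorphy uniting that clade.
Only Taxon 5 and Taxon 7 show the derived state '1' for C3, supporting them as a clade.
C4 (derived state '1') is shared by Taxon 3, Taxon 5, Taxon 7, and Taxon 9 — a synapomorphy uniting that clade.
Most parsimonious ingroup topology: (Taxon 8,(Taxon 3,((Taxon 5,Taxon 7),Taxon 9))).
Taxon 5 and Taxon 9 share a more recent common ancestor with each other than either does with Taxon 3, so Taxon 3 is the least closely related of the three.

Taxon 3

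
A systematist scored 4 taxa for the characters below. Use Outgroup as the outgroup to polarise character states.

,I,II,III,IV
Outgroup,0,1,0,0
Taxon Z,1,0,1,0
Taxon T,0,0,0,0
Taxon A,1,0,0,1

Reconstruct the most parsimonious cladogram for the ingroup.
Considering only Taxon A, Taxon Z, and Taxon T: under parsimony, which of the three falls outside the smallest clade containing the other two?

Character polarity is set by the outgroup: the derived state is whichever differs from the outgroup's state, so for II the derived state is '0', and for the remaining characters it is '1'.
I: derived state '1' in Taxon A and Taxon Z only — synapomorphy for {Taxon A, Taxon Z}.
II (derived state '0') is shared by all ingroup taxa — unites the whole ingroup.
III (derived state '1') is unique to Taxon Z (autapomorphy; uninformative for grouping).
IV (derived state '1') is unique to Taxon A (autapomorphy; uninformative for grouping).
Most parsimonious ingroup topology: ((Taxon Z,Taxon A),Taxon T).
Taxon Z and Taxon A share a more recent common ancestor with each other than either does with Taxon T, so Taxon T is the least closely related of the three.

Taxon T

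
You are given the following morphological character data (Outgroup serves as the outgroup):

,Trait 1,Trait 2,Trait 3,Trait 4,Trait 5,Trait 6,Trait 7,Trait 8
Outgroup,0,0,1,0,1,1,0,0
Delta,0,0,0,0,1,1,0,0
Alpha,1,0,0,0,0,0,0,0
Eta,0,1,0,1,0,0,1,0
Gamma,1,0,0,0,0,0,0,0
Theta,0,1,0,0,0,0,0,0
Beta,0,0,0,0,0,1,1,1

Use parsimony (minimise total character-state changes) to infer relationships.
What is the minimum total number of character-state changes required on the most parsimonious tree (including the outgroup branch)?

Character polarity is set by the outgroup: the derived state is whichever differs from the outgroup's state, so for Trait 3, Trait 5, Trait 6 the derived state is '0', and for the remaining characters it is '1'.
Only Alpha and Gamma show the derived state '1' for Trait 1, supporting them as a clade.
Trait 2 (derived state '1') is shared by Eta and Theta — a synapomorphy uniting that clade.
All ingroup taxa share the derived state '0' for Trait 3; it defines the ingroup but does not resolve relationships within it.
Trait 4: derived state '1' in Eta only — an autapomorphy, so it tells us nothing about relationships among taxa.
Only Alpha, Beta, Eta, Gamma, and Theta show the derived state '0' for Trait 5, supporting them as a clade.
Trait 6: derived state '0' in Alpha, Eta, Gamma, and Theta only — synapomorphy for {Alpha, Eta, Gamma, Theta}.
Trait 7 (state '1') occurs in Beta and Eta but conflicts with the nesting implied by the other characters — most parsimoniously interpreted as homoplasy.
Trait 8: derived state '1' in Beta only — an autapomorphy, so it tells us nothing about relationships among taxa.
Most parsimonious ingroup topology: (Delta,(((Alpha,Gamma),(Eta,Theta)),Beta)).
Changes per character on this tree: Trait 1: 1; Trait 2: 1; Trait 3: 1; Trait 4: 1; Trait 5: 1; Trait 6: 1; Trait 7: 2; Trait 8: 1.
Total = 9.

9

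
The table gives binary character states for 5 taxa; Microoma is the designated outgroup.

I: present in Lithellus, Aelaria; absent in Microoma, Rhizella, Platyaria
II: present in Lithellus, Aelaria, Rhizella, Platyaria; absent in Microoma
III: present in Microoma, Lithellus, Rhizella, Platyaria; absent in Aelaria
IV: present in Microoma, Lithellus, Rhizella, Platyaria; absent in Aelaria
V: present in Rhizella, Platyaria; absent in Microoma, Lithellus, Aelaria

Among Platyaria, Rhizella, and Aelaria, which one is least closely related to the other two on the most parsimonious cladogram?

Character polarity is set by the outgroup: the derived state is whichever differs from the outgroup's state, so for III, IV the derived state is 'absent', and for the remaining characters it is 'present'.
Only Aelaria and Lithellus show the derived state 'present' for I, supporting them as a clade.
II (derived state 'present') is shared by all ingroup taxa — unites the whole ingroup.
III: derived state 'absent' in Aelaria only — an autapomorphy, so it tells us nothing about relationships among taxa.
IV: derived state 'absent' in Aelaria only — an autapomorphy, so it tells us nothing about relationships among taxa.
V: derived state 'present' in Platyaria and Rhizella only — synapomorphy for {Platyaria, Rhizella}.
Most parsimonious ingroup topology: ((Lithellus,Aelaria),(Rhizella,Platyaria)).
Platyaria and Rhizella share a more recent common ancestor with each other than either does with Aelaria, so Aelaria is the least closely related of the three.

Aelaria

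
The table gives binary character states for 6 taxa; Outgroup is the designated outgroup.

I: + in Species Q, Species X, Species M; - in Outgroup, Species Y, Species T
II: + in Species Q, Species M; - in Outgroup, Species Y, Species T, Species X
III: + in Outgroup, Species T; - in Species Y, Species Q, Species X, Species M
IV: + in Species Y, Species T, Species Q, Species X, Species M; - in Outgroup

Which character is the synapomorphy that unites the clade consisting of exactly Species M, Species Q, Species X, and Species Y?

Character polarity is set by the outgroup: the derived state is whichever differs from the outgroup's state, so for III the derived state is '-', and for the remaining characters it is '+'.
Only Species M, Species Q, and Species X show the derived state '+' for I, supporting them as a clade.
II: derived state '+' in Species M and Species Q only — synapomorphy for {Species M, Species Q}.
Only Species M, Species Q, Species X, and Species Y show the derived state '-' for III, supporting them as a clade.
IV (derived state '+') is shared by all ingroup taxa — unites the whole ingroup.
Most parsimonious ingroup topology: ((Species Y,((Species Q,Species M),Species X)),Species T).
The clade {Species M, Species Q, Species X, Species Y} is supported by III: its derived state '-' occurs in exactly those taxa and in no other taxon (including the outgroup).

III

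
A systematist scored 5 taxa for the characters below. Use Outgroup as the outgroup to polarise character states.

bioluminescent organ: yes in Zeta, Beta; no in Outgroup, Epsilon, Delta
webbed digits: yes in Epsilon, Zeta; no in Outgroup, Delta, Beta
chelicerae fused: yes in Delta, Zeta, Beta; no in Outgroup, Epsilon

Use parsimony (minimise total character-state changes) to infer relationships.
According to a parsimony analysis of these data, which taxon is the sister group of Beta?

The outgroup has state 'no' for every character, so 'yes' is the derived state throughout.
bioluminescent organ (derived state 'yes') is shared by Beta and Zeta — a synapomorphy uniting that clade.
webbed digits (state 'yes') occurs in Epsilon and Zeta but conflicts with the nesting implied by the other characters — most parsimoniously interpreted as homoplasy.
Only Beta, Delta, and Zeta show the derived state 'yes' for chelicerae fused, supporting them as a clade.
Most parsimonious ingroup topology: (Epsilon,(Delta,(Zeta,Beta))).
Beta and Zeta form a cherry on this tree, so they are sister taxa.

Zeta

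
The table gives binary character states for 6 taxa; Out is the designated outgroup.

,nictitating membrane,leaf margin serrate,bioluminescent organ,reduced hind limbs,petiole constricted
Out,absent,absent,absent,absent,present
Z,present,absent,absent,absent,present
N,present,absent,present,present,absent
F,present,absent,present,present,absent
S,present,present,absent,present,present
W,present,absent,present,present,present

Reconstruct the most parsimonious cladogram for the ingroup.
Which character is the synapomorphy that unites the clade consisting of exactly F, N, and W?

Character polarity is set by the outgroup: the derived state is whichever differs from the outgroup's state, so for petiole constricted the derived state is 'absent', and for the remaining characters it is 'present'.
All ingroup taxa share the derived state 'present' for nictitating membrane; it defines the ingroup but does not resolve relationships within it.
leaf margin serrate (derived state 'present') is unique to S (autapomorphy; uninformative for grouping).
Only F, N, and W show the derived state 'present' for bioluminescent organ, supporting them as a clade.
reduced hind limbs (derived state 'present') is shared by F, N, S, and W — a synapomorphy uniting that clade.
Only F and N show the derived state 'absent' for petiole constricted, supporting them as a clade.
Most parsimonious ingroup topology: (Z,(((N,F),W),S)).
The clade {F, N, W} is supported by bioluminescent organ: its derived state 'present' occurs in exactly those taxa and in no other taxon (including the outgroup).

bioluminescent organ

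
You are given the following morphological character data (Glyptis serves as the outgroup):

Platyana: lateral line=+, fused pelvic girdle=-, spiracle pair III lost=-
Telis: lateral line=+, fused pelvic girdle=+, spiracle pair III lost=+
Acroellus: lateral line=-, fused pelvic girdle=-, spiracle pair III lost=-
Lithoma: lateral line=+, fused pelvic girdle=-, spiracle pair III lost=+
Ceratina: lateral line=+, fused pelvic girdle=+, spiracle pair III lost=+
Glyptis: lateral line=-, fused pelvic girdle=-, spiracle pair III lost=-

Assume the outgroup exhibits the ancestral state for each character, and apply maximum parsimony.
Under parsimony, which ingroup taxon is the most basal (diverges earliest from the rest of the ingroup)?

Acroellus

The outgroup has state '-' for every character, so '+' is the derived state throughout.
lateral line (derived state '+') is shared by Ceratina, Lithoma, Platyana, and Telis — a synapomorphy uniting that clade.
Only Ceratina and Telis show the derived state '+' for fused pelvic girdle, supporting them as a clade.
spiracle pair III lost: derived state '+' in Ceratina, Lithoma, and Telis only — synapomorphy for {Ceratina, Lithoma, Telis}.
Most parsimonious ingroup topology: (Acroellus,(Platyana,((Telis,Ceratina),Lithoma))).
Acroellus is sister to the clade containing all other ingroup taxa, so it is the earliest-diverging (most basal) ingroup lineage.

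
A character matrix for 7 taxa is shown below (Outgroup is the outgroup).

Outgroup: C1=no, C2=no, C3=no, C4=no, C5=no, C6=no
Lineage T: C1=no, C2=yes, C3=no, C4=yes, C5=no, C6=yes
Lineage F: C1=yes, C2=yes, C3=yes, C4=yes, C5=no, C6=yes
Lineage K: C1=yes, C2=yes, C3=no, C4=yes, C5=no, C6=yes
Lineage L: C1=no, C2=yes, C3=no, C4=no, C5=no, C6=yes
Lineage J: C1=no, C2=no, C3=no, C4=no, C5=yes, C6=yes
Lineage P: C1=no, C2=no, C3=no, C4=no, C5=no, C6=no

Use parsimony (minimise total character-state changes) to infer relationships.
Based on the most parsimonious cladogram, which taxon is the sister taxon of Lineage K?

Lineage F

The outgroup has state 'no' for every character, so 'yes' is the derived state throughout.
C1: derived state 'yes' in Lineage F and Lineage K only — synapomorphy for {Lineage F, Lineage K}.
Only Lineage F, Lineage K, Lineage L, and Lineage T show the derived state 'yes' for C2, supporting them as a clade.
C3: derived state 'yes' in Lineage F only — an autapomorphy, so it tells us nothing about relationships among taxa.
Only Lineage F, Lineage K, and Lineage T show the derived state 'yes' for C4, supporting them as a clade.
C5: derived state 'yes' in Lineage J only — an autapomorphy, so it tells us nothing about relationships among taxa.
Only Lineage F, Lineage J, Lineage K, Lineage L, and Lineage T show the derived state 'yes' for C6, supporting them as a clade.
Most parsimonious ingroup topology: ((((Lineage T,(Lineage F,Lineage K)),Lineage L),Lineage J),Lineage P).
Lineage K and Lineage F form a cherry on this tree, so they are sister taxa.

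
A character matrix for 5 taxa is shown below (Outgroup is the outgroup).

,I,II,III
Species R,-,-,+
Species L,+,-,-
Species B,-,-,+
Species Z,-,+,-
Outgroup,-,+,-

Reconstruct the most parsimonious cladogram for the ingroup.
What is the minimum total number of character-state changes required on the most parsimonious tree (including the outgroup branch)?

3

Character polarity is set by the outgroup: the derived state is whichever differs from the outgroup's state, so for II the derived state is '-', and for the remaining characters it is '+'.
I (derived state '+') is unique to Species L (autapomorphy; uninformative for grouping).
II: derived state '-' in Species B, Species L, and Species R only — synapomorphy for {Species B, Species L, Species R}.
Only Species B and Species R show the derived state '+' for III, supporting them as a clade.
Most parsimonious ingroup topology: (((Species R,Species B),Species L),Species Z).
Changes per character on this tree: I: 1; II: 1; III: 1.
Total = 3.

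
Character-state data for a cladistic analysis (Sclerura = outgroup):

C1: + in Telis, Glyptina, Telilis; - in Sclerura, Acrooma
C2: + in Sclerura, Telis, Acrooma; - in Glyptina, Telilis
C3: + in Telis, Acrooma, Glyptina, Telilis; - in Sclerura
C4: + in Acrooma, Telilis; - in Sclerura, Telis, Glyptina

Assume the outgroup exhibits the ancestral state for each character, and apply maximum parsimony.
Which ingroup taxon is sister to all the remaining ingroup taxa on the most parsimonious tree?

Acrooma

Character polarity is set by the outgroup: the derived state is whichever differs from the outgroup's state, so for C2 the derived state is '-', and for the remaining characters it is '+'.
C1 (derived state '+') is shared by Glyptina, Telilis, and Telis — a synapomorphy uniting that clade.
C2 (derived state '-') is shared by Glyptina and Telilis — a synapomorphy uniting that clade.
C3 (derived state '+') is shared by all ingroup taxa — unites the whole ingroup.
C4 (state '+') occurs in Acrooma and Telilis but conflicts with the nesting implied by the other characters — most parsimoniously interpreted as homoplasy.
Most parsimonious ingroup topology: ((Telis,(Glyptina,Telilis)),Acrooma).
Acrooma is sister to the clade containing all other ingroup taxa, so it is the earliest-diverging (most basal) ingroup lineage.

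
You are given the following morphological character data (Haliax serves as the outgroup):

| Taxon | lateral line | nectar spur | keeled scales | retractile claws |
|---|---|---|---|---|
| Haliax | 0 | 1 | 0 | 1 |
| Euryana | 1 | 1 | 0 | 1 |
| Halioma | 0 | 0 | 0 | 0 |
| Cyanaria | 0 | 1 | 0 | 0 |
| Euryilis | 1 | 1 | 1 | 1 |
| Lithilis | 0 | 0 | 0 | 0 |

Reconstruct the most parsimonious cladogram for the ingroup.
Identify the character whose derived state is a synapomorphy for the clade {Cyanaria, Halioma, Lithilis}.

Character polarity is set by the outgroup: the derived state is whichever differs from the outgroup's state, so for nectar spur, retractile claws the derived state is '0', and for the remaining characters it is '1'.
lateral line: derived state '1' in Euryana and Euryilis only — synapomorphy for {Euryana, Euryilis}.
nectar spur: derived state '0' in Halioma and Lithilis only — synapomorphy for {Halioma, Lithilis}.
keeled scales: derived state '1' in Euryilis only — an autapomorphy, so it tells us nothing about relationships among taxa.
retractile claws (derived state '0') is shared by Cyanaria, Halioma, and Lithilis — a synapomorphy uniting that clade.
Most parsimonious ingroup topology: ((Euryana,Euryilis),((Halioma,Lithilis),Cyanaria)).
The clade {Cyanaria, Halioma, Lithilis} is supported by retractile claws: its derived state '0' occurs in exactly those taxa and in no other taxon (including the outgroup).

retractile claws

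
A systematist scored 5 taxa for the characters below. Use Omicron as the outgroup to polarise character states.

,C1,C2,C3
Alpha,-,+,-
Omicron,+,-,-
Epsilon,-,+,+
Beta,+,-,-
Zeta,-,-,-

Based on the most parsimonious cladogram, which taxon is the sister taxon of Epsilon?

Character polarity is set by the outgroup: the derived state is whichever differs from the outgroup's state, so for C1 the derived state is '-', and for the remaining characters it is '+'.
Only Alpha, Epsilon, and Zeta show the derived state '-' for C1, supporting them as a clade.
C2: derived state '+' in Alpha and Epsilon only — synapomorphy for {Alpha, Epsilon}.
C3: derived state '+' in Epsilon only — an autapomorphy, so it tells us nothing about relationships among taxa.
Most parsimonious ingroup topology: (((Epsilon,Alpha),Zeta),Beta).
Epsilon and Alpha form a cherry on this tree, so they are sister taxa.

Alpha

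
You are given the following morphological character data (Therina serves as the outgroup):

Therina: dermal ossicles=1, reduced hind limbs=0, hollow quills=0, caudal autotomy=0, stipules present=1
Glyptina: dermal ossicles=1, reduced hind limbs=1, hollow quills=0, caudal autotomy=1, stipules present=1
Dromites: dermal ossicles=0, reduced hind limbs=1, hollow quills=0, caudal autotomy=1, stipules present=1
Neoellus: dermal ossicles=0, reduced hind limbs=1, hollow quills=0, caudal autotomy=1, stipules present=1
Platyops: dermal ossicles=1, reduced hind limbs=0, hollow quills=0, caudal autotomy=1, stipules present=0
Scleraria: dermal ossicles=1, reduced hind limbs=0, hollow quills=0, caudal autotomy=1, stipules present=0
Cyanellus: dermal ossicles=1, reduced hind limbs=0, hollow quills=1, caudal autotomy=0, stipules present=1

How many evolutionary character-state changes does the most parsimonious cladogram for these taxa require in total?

5

Character polarity is set by the outgroup: the derived state is whichever differs from the outgroup's state, so for dermal ossicles, stipules present the derived state is '0', and for the remaining characters it is '1'.
dermal ossicles (derived state '0') is shared by Dromites and Neoellus — a synapomorphy uniting that clade.
Only Dromites, Glyptina, and Neoellus show the derived state '1' for reduced hind limbs, supporting them as a clade.
hollow quills (derived state '1') is unique to Cyanellus (autapomorphy; uninformative for grouping).
Only Dromites, Glyptina, Neoellus, Platyops, and Scleraria show the derived state '1' for caudal autotomy, supporting them as a clade.
Only Platyops and Scleraria show the derived state '0' for stipules present, supporting them as a clade.
Most parsimonious ingroup topology: (((Glyptina,(Dromites,Neoellus)),(Platyops,Scleraria)),Cyanellus).
Changes per character on this tree: dermal ossicles: 1; reduced hind limbs: 1; hollow quills: 1; caudal autotomy: 1; stipules present: 1.
Total = 5.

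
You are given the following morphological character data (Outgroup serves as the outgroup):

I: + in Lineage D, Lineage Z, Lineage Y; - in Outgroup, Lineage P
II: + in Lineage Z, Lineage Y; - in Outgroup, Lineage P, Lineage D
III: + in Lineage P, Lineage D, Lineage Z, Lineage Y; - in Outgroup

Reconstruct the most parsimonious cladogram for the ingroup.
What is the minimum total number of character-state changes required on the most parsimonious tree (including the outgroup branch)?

3

The outgroup has state '-' for every character, so '+' is the derived state throughout.
I: derived state '+' in Lineage D, Lineage Y, and Lineage Z only — synapomorphy for {Lineage D, Lineage Y, Lineage Z}.
II: derived state '+' in Lineage Y and Lineage Z only — synapomorphy for {Lineage Y, Lineage Z}.
III (derived state '+') is shared by all ingroup taxa — unites the whole ingroup.
Most parsimonious ingroup topology: (((Lineage Y,Lineage Z),Lineage D),Lineage P).
Changes per character on this tree: I: 1; II: 1; III: 1.
Total = 3.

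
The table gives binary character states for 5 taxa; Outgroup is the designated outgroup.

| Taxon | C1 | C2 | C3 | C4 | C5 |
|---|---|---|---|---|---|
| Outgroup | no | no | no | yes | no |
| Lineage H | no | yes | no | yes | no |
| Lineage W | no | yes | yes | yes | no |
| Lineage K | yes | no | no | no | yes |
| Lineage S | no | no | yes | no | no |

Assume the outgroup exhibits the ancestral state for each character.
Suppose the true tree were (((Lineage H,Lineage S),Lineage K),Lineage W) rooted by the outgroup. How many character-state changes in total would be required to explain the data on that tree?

Map each character onto (((Lineage H,Lineage S),Lineage K),Lineage W) (rooted by Outgroup) and count the minimum state changes it requires (Fitch parsimony):
C1: 1; C2: 2; C3: 2; C4: 2; C5: 1.
Total tree length = 8.

8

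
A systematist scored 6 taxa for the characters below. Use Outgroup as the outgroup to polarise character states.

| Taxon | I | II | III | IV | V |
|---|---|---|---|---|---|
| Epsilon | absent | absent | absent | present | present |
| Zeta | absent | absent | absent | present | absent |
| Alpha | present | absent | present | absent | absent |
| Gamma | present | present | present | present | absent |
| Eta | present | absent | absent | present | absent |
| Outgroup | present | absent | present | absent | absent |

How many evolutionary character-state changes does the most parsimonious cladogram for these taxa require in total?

Character polarity is set by the outgroup: the derived state is whichever differs from the outgroup's state, so for I, III the derived state is 'absent', and for the remaining characters it is 'present'.
I: derived state 'absent' in Epsilon and Zeta only — synapomorphy for {Epsilon, Zeta}.
II (derived state 'present') is unique to Gamma (autapomorphy; uninformative for grouping).
Only Epsilon, Eta, and Zeta show the derived state 'absent' for III, supporting them as a clade.
IV: derived state 'present' in Epsilon, Eta, Gamma, and Zeta only — synapomorphy for {Epsilon, Eta, Gamma, Zeta}.
V (derived state 'present') is unique to Epsilon (autapomorphy; uninformative for grouping).
Most parsimonious ingroup topology: ((((Epsilon,Zeta),Eta),Gamma),Alpha).
Changes per character on this tree: I: 1; II: 1; III: 1; IV: 1; V: 1.
Total = 5.

5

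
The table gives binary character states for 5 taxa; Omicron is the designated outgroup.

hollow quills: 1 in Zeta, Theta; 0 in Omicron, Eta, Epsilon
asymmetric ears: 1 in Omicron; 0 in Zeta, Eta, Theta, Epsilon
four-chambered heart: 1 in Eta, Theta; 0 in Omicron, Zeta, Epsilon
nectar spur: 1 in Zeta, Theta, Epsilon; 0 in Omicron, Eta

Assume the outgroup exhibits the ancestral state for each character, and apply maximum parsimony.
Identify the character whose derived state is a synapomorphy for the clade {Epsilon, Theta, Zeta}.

nectar spur

Character polarity is set by the outgroup: the derived state is whichever differs from the outgroup's state, so for asymmetric ears the derived state is '0', and for the remaining characters it is '1'.
hollow quills: derived state '1' in Theta and Zeta only — synapomorphy for {Theta, Zeta}.
All ingroup taxa share the derived state '0' for asymmetric ears; it defines the ingroup but does not resolve relationships within it.
four-chambered heart (state '1') occurs in Eta and Theta but conflicts with the nesting implied by the other characters — most parsimoniously interpreted as homoplasy.
nectar spur (derived state '1') is shared by Epsilon, Theta, and Zeta — a synapomorphy uniting that clade.
Most parsimonious ingroup topology: (((Zeta,Theta),Epsilon),Eta).
The clade {Epsilon, Theta, Zeta} is supported by nectar spur: its derived state '1' occurs in exactly those taxa and in no other taxon (including the outgroup).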